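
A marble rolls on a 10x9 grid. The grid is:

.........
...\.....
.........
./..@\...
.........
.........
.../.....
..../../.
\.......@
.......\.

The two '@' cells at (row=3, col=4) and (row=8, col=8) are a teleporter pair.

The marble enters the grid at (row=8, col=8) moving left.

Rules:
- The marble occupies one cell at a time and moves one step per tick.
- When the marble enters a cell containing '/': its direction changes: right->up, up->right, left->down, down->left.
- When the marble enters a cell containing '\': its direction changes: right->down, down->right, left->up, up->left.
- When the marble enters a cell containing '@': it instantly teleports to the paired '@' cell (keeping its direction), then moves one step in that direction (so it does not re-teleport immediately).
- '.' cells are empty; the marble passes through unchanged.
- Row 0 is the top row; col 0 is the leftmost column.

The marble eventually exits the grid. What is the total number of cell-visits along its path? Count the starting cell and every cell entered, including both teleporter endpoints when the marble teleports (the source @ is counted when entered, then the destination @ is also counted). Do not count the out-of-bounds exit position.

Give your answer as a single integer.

Answer: 11

Derivation:
Step 1: enter (8,8), '@' teleport (8,8)->(3,4), also enter (3,4), move left to (3,3)
Step 2: enter (3,3), '.' pass, move left to (3,2)
Step 3: enter (3,2), '.' pass, move left to (3,1)
Step 4: enter (3,1), '/' deflects left->down, move down to (4,1)
Step 5: enter (4,1), '.' pass, move down to (5,1)
Step 6: enter (5,1), '.' pass, move down to (6,1)
Step 7: enter (6,1), '.' pass, move down to (7,1)
Step 8: enter (7,1), '.' pass, move down to (8,1)
Step 9: enter (8,1), '.' pass, move down to (9,1)
Step 10: enter (9,1), '.' pass, move down to (10,1)
Step 11: at (10,1) — EXIT via bottom edge, pos 1
Path length (cell visits): 11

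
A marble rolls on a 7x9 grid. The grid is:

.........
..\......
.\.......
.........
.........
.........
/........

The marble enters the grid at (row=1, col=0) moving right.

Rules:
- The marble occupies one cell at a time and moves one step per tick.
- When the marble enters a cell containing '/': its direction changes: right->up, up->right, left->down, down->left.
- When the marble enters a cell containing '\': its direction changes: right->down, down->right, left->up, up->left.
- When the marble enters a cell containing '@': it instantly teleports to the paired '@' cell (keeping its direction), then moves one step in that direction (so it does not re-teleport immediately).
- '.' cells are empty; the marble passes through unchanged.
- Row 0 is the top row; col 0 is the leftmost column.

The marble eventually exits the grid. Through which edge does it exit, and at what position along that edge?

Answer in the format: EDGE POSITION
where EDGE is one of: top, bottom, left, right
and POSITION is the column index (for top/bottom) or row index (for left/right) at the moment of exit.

Step 1: enter (1,0), '.' pass, move right to (1,1)
Step 2: enter (1,1), '.' pass, move right to (1,2)
Step 3: enter (1,2), '\' deflects right->down, move down to (2,2)
Step 4: enter (2,2), '.' pass, move down to (3,2)
Step 5: enter (3,2), '.' pass, move down to (4,2)
Step 6: enter (4,2), '.' pass, move down to (5,2)
Step 7: enter (5,2), '.' pass, move down to (6,2)
Step 8: enter (6,2), '.' pass, move down to (7,2)
Step 9: at (7,2) — EXIT via bottom edge, pos 2

Answer: bottom 2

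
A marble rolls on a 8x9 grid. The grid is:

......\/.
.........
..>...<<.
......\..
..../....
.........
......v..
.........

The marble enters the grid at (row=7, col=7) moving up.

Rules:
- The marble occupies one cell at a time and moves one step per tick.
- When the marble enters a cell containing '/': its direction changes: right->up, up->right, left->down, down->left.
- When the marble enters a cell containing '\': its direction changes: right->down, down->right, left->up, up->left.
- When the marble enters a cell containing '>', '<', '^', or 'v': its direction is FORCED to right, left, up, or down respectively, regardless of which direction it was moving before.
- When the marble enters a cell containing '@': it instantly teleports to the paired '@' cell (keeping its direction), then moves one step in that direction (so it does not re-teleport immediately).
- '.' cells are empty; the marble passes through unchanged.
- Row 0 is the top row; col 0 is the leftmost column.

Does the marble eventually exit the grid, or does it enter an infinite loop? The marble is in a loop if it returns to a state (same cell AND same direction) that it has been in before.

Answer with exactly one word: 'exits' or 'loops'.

Answer: loops

Derivation:
Step 1: enter (7,7), '.' pass, move up to (6,7)
Step 2: enter (6,7), '.' pass, move up to (5,7)
Step 3: enter (5,7), '.' pass, move up to (4,7)
Step 4: enter (4,7), '.' pass, move up to (3,7)
Step 5: enter (3,7), '.' pass, move up to (2,7)
Step 6: enter (2,7), '<' forces up->left, move left to (2,6)
Step 7: enter (2,6), '<' forces left->left, move left to (2,5)
Step 8: enter (2,5), '.' pass, move left to (2,4)
Step 9: enter (2,4), '.' pass, move left to (2,3)
Step 10: enter (2,3), '.' pass, move left to (2,2)
Step 11: enter (2,2), '>' forces left->right, move right to (2,3)
Step 12: enter (2,3), '.' pass, move right to (2,4)
Step 13: enter (2,4), '.' pass, move right to (2,5)
Step 14: enter (2,5), '.' pass, move right to (2,6)
Step 15: enter (2,6), '<' forces right->left, move left to (2,5)
Step 16: at (2,5) dir=left — LOOP DETECTED (seen before)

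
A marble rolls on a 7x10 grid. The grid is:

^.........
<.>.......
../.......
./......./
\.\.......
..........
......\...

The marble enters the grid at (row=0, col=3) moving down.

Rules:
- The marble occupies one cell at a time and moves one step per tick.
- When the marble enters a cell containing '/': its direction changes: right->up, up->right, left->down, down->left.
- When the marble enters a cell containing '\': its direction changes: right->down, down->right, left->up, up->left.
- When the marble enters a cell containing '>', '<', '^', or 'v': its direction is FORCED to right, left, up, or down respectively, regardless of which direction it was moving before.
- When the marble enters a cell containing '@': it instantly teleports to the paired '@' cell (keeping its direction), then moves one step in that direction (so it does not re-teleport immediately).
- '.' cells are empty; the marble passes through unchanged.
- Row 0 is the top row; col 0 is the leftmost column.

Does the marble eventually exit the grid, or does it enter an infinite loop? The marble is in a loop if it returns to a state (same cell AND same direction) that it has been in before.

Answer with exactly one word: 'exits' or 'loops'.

Answer: exits

Derivation:
Step 1: enter (0,3), '.' pass, move down to (1,3)
Step 2: enter (1,3), '.' pass, move down to (2,3)
Step 3: enter (2,3), '.' pass, move down to (3,3)
Step 4: enter (3,3), '.' pass, move down to (4,3)
Step 5: enter (4,3), '.' pass, move down to (5,3)
Step 6: enter (5,3), '.' pass, move down to (6,3)
Step 7: enter (6,3), '.' pass, move down to (7,3)
Step 8: at (7,3) — EXIT via bottom edge, pos 3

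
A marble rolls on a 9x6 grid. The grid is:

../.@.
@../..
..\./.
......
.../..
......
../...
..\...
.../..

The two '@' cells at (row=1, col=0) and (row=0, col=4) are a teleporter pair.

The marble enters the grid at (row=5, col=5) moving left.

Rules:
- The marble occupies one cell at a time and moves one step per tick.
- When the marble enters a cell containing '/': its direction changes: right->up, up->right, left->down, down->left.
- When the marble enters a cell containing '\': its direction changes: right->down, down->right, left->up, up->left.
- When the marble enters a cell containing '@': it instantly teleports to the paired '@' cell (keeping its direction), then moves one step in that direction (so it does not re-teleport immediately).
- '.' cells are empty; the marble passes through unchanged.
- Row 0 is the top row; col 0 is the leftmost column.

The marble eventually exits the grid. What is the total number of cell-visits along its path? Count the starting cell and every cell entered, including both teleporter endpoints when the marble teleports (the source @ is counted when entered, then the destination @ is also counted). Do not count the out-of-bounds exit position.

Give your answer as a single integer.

Step 1: enter (5,5), '.' pass, move left to (5,4)
Step 2: enter (5,4), '.' pass, move left to (5,3)
Step 3: enter (5,3), '.' pass, move left to (5,2)
Step 4: enter (5,2), '.' pass, move left to (5,1)
Step 5: enter (5,1), '.' pass, move left to (5,0)
Step 6: enter (5,0), '.' pass, move left to (5,-1)
Step 7: at (5,-1) — EXIT via left edge, pos 5
Path length (cell visits): 6

Answer: 6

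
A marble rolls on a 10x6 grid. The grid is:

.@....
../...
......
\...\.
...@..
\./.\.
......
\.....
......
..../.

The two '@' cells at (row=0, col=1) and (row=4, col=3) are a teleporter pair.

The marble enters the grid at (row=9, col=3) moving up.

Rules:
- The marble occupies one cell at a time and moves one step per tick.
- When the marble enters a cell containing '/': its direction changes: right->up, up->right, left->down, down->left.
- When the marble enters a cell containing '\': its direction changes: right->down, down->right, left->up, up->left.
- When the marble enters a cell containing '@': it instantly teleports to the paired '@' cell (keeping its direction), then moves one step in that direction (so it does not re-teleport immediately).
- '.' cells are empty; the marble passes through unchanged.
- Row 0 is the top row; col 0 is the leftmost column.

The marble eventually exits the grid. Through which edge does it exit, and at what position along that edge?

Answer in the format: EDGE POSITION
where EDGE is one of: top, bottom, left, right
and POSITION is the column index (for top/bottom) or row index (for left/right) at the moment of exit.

Answer: top 1

Derivation:
Step 1: enter (9,3), '.' pass, move up to (8,3)
Step 2: enter (8,3), '.' pass, move up to (7,3)
Step 3: enter (7,3), '.' pass, move up to (6,3)
Step 4: enter (6,3), '.' pass, move up to (5,3)
Step 5: enter (5,3), '.' pass, move up to (4,3)
Step 6: enter (4,3), '@' teleport (4,3)->(0,1), also enter (0,1), move up to (-1,1)
Step 7: at (-1,1) — EXIT via top edge, pos 1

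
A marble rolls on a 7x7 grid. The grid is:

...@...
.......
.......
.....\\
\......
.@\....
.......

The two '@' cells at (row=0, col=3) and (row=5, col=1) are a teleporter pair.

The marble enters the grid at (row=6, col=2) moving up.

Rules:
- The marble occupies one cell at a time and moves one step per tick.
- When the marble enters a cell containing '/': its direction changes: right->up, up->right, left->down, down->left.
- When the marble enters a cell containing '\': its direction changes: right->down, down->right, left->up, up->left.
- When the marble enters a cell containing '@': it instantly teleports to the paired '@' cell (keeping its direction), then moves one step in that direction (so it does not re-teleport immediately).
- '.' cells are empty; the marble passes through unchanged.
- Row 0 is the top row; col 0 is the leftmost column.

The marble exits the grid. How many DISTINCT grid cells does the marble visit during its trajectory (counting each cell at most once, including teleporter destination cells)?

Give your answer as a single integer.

Answer: 7

Derivation:
Step 1: enter (6,2), '.' pass, move up to (5,2)
Step 2: enter (5,2), '\' deflects up->left, move left to (5,1)
Step 3: enter (5,1), '@' teleport (5,1)->(0,3), also enter (0,3), move left to (0,2)
Step 4: enter (0,2), '.' pass, move left to (0,1)
Step 5: enter (0,1), '.' pass, move left to (0,0)
Step 6: enter (0,0), '.' pass, move left to (0,-1)
Step 7: at (0,-1) — EXIT via left edge, pos 0
Distinct cells visited: 7 (path length 7)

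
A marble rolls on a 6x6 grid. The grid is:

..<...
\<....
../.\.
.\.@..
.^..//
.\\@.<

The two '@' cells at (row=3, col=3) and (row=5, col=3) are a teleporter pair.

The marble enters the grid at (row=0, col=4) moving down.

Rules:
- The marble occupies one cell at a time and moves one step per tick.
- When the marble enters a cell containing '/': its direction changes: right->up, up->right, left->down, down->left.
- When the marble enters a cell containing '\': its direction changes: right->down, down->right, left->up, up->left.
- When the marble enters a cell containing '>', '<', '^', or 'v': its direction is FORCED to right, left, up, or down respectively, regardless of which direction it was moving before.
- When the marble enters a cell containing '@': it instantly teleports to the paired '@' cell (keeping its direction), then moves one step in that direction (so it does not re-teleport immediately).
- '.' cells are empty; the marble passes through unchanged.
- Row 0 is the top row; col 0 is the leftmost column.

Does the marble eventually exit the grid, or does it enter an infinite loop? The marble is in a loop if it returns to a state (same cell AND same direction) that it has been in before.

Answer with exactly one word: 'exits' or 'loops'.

Answer: exits

Derivation:
Step 1: enter (0,4), '.' pass, move down to (1,4)
Step 2: enter (1,4), '.' pass, move down to (2,4)
Step 3: enter (2,4), '\' deflects down->right, move right to (2,5)
Step 4: enter (2,5), '.' pass, move right to (2,6)
Step 5: at (2,6) — EXIT via right edge, pos 2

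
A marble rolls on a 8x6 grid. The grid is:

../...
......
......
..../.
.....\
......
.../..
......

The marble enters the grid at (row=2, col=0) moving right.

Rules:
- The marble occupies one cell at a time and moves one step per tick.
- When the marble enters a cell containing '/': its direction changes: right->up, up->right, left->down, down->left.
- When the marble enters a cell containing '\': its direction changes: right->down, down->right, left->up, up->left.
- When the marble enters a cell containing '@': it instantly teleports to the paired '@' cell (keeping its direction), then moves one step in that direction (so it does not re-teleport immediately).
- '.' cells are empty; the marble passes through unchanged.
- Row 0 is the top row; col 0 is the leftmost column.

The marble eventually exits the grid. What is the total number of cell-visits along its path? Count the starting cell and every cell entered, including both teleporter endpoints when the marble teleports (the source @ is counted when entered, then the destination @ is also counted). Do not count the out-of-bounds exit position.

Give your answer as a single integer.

Step 1: enter (2,0), '.' pass, move right to (2,1)
Step 2: enter (2,1), '.' pass, move right to (2,2)
Step 3: enter (2,2), '.' pass, move right to (2,3)
Step 4: enter (2,3), '.' pass, move right to (2,4)
Step 5: enter (2,4), '.' pass, move right to (2,5)
Step 6: enter (2,5), '.' pass, move right to (2,6)
Step 7: at (2,6) — EXIT via right edge, pos 2
Path length (cell visits): 6

Answer: 6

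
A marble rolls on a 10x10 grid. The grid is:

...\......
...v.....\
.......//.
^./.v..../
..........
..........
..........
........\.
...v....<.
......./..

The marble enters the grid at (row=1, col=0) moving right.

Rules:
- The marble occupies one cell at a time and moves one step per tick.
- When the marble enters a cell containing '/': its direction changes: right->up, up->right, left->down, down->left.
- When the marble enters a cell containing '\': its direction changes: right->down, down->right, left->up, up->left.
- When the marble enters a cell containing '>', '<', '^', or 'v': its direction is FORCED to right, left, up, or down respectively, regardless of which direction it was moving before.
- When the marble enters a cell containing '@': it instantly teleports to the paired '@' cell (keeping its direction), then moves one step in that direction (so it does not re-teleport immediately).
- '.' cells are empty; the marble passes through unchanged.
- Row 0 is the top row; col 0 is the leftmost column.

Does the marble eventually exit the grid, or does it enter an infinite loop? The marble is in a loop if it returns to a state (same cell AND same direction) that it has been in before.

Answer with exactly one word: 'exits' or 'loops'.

Answer: exits

Derivation:
Step 1: enter (1,0), '.' pass, move right to (1,1)
Step 2: enter (1,1), '.' pass, move right to (1,2)
Step 3: enter (1,2), '.' pass, move right to (1,3)
Step 4: enter (1,3), 'v' forces right->down, move down to (2,3)
Step 5: enter (2,3), '.' pass, move down to (3,3)
Step 6: enter (3,3), '.' pass, move down to (4,3)
Step 7: enter (4,3), '.' pass, move down to (5,3)
Step 8: enter (5,3), '.' pass, move down to (6,3)
Step 9: enter (6,3), '.' pass, move down to (7,3)
Step 10: enter (7,3), '.' pass, move down to (8,3)
Step 11: enter (8,3), 'v' forces down->down, move down to (9,3)
Step 12: enter (9,3), '.' pass, move down to (10,3)
Step 13: at (10,3) — EXIT via bottom edge, pos 3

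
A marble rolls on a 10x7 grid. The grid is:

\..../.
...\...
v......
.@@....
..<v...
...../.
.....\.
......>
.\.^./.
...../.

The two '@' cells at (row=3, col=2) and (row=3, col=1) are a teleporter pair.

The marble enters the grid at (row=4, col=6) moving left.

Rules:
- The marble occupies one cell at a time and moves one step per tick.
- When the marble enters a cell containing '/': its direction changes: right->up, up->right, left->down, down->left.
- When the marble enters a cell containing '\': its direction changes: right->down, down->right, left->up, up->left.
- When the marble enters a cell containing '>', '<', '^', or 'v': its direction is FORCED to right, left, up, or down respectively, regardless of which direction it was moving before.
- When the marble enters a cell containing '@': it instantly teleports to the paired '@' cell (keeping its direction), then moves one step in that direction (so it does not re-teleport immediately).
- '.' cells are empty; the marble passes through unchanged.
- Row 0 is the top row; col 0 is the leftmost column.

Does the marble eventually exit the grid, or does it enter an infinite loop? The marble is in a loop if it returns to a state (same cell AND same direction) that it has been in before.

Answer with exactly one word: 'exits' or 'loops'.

Step 1: enter (4,6), '.' pass, move left to (4,5)
Step 2: enter (4,5), '.' pass, move left to (4,4)
Step 3: enter (4,4), '.' pass, move left to (4,3)
Step 4: enter (4,3), 'v' forces left->down, move down to (5,3)
Step 5: enter (5,3), '.' pass, move down to (6,3)
Step 6: enter (6,3), '.' pass, move down to (7,3)
Step 7: enter (7,3), '.' pass, move down to (8,3)
Step 8: enter (8,3), '^' forces down->up, move up to (7,3)
Step 9: enter (7,3), '.' pass, move up to (6,3)
Step 10: enter (6,3), '.' pass, move up to (5,3)
Step 11: enter (5,3), '.' pass, move up to (4,3)
Step 12: enter (4,3), 'v' forces up->down, move down to (5,3)
Step 13: at (5,3) dir=down — LOOP DETECTED (seen before)

Answer: loops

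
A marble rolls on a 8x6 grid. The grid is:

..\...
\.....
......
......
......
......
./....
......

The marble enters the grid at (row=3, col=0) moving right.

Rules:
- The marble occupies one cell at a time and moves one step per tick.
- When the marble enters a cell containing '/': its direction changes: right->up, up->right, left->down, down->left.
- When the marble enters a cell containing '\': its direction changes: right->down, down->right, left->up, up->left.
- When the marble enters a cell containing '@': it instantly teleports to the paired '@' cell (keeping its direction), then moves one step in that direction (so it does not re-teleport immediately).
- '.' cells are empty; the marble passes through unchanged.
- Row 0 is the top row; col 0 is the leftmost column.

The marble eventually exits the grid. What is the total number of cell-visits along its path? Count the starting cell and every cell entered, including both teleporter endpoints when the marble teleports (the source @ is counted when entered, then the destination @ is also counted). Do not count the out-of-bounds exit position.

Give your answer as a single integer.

Answer: 6

Derivation:
Step 1: enter (3,0), '.' pass, move right to (3,1)
Step 2: enter (3,1), '.' pass, move right to (3,2)
Step 3: enter (3,2), '.' pass, move right to (3,3)
Step 4: enter (3,3), '.' pass, move right to (3,4)
Step 5: enter (3,4), '.' pass, move right to (3,5)
Step 6: enter (3,5), '.' pass, move right to (3,6)
Step 7: at (3,6) — EXIT via right edge, pos 3
Path length (cell visits): 6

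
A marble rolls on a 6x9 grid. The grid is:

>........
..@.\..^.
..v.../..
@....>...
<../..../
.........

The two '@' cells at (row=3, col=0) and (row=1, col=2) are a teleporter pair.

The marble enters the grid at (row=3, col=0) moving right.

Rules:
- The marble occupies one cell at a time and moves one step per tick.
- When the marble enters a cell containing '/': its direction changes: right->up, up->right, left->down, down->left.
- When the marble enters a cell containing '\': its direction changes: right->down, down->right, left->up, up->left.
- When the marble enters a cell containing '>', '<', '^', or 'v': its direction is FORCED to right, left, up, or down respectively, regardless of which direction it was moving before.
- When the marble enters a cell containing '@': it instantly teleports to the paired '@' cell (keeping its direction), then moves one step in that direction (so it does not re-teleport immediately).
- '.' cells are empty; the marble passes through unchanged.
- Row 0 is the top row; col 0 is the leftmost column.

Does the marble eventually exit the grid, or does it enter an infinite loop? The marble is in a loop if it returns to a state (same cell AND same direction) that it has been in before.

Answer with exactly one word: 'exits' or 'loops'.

Answer: exits

Derivation:
Step 1: enter (3,0), '@' teleport (3,0)->(1,2), also enter (1,2), move right to (1,3)
Step 2: enter (1,3), '.' pass, move right to (1,4)
Step 3: enter (1,4), '\' deflects right->down, move down to (2,4)
Step 4: enter (2,4), '.' pass, move down to (3,4)
Step 5: enter (3,4), '.' pass, move down to (4,4)
Step 6: enter (4,4), '.' pass, move down to (5,4)
Step 7: enter (5,4), '.' pass, move down to (6,4)
Step 8: at (6,4) — EXIT via bottom edge, pos 4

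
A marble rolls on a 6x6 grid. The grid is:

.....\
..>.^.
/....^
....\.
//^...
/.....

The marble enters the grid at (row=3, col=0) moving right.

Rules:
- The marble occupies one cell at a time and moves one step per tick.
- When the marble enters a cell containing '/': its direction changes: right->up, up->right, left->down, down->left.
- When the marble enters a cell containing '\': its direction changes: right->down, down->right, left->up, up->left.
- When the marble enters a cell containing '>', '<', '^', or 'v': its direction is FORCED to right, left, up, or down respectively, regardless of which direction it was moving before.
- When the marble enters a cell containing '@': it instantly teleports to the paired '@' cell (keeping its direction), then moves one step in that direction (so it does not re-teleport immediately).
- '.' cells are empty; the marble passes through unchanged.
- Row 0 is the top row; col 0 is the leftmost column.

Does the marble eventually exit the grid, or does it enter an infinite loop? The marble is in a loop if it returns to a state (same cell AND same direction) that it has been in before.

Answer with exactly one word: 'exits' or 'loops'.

Answer: exits

Derivation:
Step 1: enter (3,0), '.' pass, move right to (3,1)
Step 2: enter (3,1), '.' pass, move right to (3,2)
Step 3: enter (3,2), '.' pass, move right to (3,3)
Step 4: enter (3,3), '.' pass, move right to (3,4)
Step 5: enter (3,4), '\' deflects right->down, move down to (4,4)
Step 6: enter (4,4), '.' pass, move down to (5,4)
Step 7: enter (5,4), '.' pass, move down to (6,4)
Step 8: at (6,4) — EXIT via bottom edge, pos 4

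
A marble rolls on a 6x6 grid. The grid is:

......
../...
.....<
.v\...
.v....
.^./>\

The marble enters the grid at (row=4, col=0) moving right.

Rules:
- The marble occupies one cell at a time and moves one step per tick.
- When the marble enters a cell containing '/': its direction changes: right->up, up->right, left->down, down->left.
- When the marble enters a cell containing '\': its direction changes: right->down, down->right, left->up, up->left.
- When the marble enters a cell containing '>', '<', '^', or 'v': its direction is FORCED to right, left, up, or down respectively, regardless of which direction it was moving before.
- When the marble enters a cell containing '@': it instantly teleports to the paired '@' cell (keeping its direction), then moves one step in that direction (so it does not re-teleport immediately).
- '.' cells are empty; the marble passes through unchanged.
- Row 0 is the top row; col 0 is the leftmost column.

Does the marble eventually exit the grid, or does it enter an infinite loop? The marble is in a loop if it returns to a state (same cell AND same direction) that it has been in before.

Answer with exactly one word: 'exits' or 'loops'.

Answer: loops

Derivation:
Step 1: enter (4,0), '.' pass, move right to (4,1)
Step 2: enter (4,1), 'v' forces right->down, move down to (5,1)
Step 3: enter (5,1), '^' forces down->up, move up to (4,1)
Step 4: enter (4,1), 'v' forces up->down, move down to (5,1)
Step 5: at (5,1) dir=down — LOOP DETECTED (seen before)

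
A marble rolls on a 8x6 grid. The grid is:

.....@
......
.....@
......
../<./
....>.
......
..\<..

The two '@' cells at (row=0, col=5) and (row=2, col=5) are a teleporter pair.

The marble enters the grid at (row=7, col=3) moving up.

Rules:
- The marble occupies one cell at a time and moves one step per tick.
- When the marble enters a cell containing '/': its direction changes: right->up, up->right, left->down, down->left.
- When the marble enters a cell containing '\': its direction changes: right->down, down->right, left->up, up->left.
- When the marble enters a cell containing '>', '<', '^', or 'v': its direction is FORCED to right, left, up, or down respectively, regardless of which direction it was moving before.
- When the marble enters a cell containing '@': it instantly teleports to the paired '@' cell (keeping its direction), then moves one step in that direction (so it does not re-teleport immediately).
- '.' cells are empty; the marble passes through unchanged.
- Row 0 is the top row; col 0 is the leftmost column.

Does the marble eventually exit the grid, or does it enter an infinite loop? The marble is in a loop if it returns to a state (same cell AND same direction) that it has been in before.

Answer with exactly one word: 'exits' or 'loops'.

Answer: loops

Derivation:
Step 1: enter (7,3), '<' forces up->left, move left to (7,2)
Step 2: enter (7,2), '\' deflects left->up, move up to (6,2)
Step 3: enter (6,2), '.' pass, move up to (5,2)
Step 4: enter (5,2), '.' pass, move up to (4,2)
Step 5: enter (4,2), '/' deflects up->right, move right to (4,3)
Step 6: enter (4,3), '<' forces right->left, move left to (4,2)
Step 7: enter (4,2), '/' deflects left->down, move down to (5,2)
Step 8: enter (5,2), '.' pass, move down to (6,2)
Step 9: enter (6,2), '.' pass, move down to (7,2)
Step 10: enter (7,2), '\' deflects down->right, move right to (7,3)
Step 11: enter (7,3), '<' forces right->left, move left to (7,2)
Step 12: at (7,2) dir=left — LOOP DETECTED (seen before)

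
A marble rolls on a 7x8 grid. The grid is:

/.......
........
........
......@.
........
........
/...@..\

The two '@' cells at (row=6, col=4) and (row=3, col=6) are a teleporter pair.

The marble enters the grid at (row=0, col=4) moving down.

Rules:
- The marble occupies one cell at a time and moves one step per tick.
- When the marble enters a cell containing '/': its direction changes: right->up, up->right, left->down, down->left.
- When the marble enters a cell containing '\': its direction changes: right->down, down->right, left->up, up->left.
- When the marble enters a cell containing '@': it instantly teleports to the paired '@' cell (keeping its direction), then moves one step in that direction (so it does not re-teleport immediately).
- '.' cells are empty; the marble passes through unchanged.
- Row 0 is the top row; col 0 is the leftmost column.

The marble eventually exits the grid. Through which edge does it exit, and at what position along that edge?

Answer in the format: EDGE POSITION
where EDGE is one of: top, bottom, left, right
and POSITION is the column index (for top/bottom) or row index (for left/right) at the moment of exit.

Answer: bottom 6

Derivation:
Step 1: enter (0,4), '.' pass, move down to (1,4)
Step 2: enter (1,4), '.' pass, move down to (2,4)
Step 3: enter (2,4), '.' pass, move down to (3,4)
Step 4: enter (3,4), '.' pass, move down to (4,4)
Step 5: enter (4,4), '.' pass, move down to (5,4)
Step 6: enter (5,4), '.' pass, move down to (6,4)
Step 7: enter (6,4), '@' teleport (6,4)->(3,6), also enter (3,6), move down to (4,6)
Step 8: enter (4,6), '.' pass, move down to (5,6)
Step 9: enter (5,6), '.' pass, move down to (6,6)
Step 10: enter (6,6), '.' pass, move down to (7,6)
Step 11: at (7,6) — EXIT via bottom edge, pos 6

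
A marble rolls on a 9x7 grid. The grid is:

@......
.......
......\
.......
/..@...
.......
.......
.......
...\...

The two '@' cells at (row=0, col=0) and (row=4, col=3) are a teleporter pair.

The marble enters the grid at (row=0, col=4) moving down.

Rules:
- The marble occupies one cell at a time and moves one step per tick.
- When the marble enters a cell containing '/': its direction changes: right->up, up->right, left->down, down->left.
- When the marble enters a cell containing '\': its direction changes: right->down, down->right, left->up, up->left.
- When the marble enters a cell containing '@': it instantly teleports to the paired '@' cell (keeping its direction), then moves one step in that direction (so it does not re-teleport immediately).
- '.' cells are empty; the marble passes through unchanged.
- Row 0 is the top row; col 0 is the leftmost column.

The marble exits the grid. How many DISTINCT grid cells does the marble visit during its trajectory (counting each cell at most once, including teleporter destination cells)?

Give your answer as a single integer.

Answer: 9

Derivation:
Step 1: enter (0,4), '.' pass, move down to (1,4)
Step 2: enter (1,4), '.' pass, move down to (2,4)
Step 3: enter (2,4), '.' pass, move down to (3,4)
Step 4: enter (3,4), '.' pass, move down to (4,4)
Step 5: enter (4,4), '.' pass, move down to (5,4)
Step 6: enter (5,4), '.' pass, move down to (6,4)
Step 7: enter (6,4), '.' pass, move down to (7,4)
Step 8: enter (7,4), '.' pass, move down to (8,4)
Step 9: enter (8,4), '.' pass, move down to (9,4)
Step 10: at (9,4) — EXIT via bottom edge, pos 4
Distinct cells visited: 9 (path length 9)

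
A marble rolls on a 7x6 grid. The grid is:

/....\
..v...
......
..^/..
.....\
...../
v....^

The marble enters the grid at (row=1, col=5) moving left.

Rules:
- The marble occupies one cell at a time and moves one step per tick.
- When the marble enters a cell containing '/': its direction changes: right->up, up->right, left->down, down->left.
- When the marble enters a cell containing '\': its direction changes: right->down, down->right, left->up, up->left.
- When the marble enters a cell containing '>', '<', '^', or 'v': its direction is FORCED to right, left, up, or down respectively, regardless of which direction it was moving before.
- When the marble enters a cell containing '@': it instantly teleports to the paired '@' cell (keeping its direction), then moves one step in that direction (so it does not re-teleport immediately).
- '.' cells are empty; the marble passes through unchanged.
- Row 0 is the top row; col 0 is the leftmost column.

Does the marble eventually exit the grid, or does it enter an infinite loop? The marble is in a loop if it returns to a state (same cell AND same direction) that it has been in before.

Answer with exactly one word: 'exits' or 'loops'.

Step 1: enter (1,5), '.' pass, move left to (1,4)
Step 2: enter (1,4), '.' pass, move left to (1,3)
Step 3: enter (1,3), '.' pass, move left to (1,2)
Step 4: enter (1,2), 'v' forces left->down, move down to (2,2)
Step 5: enter (2,2), '.' pass, move down to (3,2)
Step 6: enter (3,2), '^' forces down->up, move up to (2,2)
Step 7: enter (2,2), '.' pass, move up to (1,2)
Step 8: enter (1,2), 'v' forces up->down, move down to (2,2)
Step 9: at (2,2) dir=down — LOOP DETECTED (seen before)

Answer: loops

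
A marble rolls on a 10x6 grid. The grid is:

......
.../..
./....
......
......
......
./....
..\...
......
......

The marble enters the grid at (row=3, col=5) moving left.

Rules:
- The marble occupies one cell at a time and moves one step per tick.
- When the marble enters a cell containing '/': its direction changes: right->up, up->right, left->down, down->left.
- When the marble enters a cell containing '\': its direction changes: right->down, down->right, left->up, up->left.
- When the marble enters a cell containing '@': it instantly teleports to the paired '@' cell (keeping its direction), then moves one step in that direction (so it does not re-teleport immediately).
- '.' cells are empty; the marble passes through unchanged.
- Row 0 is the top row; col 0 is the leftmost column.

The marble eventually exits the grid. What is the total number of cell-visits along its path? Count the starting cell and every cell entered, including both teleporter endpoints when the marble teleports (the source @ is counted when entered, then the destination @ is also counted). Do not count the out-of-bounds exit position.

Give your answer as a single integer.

Step 1: enter (3,5), '.' pass, move left to (3,4)
Step 2: enter (3,4), '.' pass, move left to (3,3)
Step 3: enter (3,3), '.' pass, move left to (3,2)
Step 4: enter (3,2), '.' pass, move left to (3,1)
Step 5: enter (3,1), '.' pass, move left to (3,0)
Step 6: enter (3,0), '.' pass, move left to (3,-1)
Step 7: at (3,-1) — EXIT via left edge, pos 3
Path length (cell visits): 6

Answer: 6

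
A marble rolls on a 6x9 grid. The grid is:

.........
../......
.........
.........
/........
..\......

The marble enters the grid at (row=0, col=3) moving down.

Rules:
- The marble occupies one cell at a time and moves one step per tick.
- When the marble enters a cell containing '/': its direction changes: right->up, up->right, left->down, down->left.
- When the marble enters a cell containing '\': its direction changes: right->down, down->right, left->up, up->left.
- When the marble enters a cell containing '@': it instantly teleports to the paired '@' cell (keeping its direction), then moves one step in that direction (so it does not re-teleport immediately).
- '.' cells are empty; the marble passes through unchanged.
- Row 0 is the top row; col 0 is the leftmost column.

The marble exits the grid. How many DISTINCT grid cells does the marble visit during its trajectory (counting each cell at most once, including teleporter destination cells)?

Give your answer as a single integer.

Answer: 6

Derivation:
Step 1: enter (0,3), '.' pass, move down to (1,3)
Step 2: enter (1,3), '.' pass, move down to (2,3)
Step 3: enter (2,3), '.' pass, move down to (3,3)
Step 4: enter (3,3), '.' pass, move down to (4,3)
Step 5: enter (4,3), '.' pass, move down to (5,3)
Step 6: enter (5,3), '.' pass, move down to (6,3)
Step 7: at (6,3) — EXIT via bottom edge, pos 3
Distinct cells visited: 6 (path length 6)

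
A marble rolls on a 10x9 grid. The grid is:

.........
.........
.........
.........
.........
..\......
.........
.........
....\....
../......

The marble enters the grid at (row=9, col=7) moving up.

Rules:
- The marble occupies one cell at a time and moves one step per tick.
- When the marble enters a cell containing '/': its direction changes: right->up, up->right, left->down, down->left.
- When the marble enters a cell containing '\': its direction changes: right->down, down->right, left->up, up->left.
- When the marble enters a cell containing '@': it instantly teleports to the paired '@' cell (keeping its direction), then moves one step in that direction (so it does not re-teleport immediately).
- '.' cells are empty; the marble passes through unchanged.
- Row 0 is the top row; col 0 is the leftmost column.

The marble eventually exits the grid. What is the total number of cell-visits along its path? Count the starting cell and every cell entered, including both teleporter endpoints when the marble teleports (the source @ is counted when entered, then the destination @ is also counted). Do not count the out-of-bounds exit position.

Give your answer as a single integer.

Answer: 10

Derivation:
Step 1: enter (9,7), '.' pass, move up to (8,7)
Step 2: enter (8,7), '.' pass, move up to (7,7)
Step 3: enter (7,7), '.' pass, move up to (6,7)
Step 4: enter (6,7), '.' pass, move up to (5,7)
Step 5: enter (5,7), '.' pass, move up to (4,7)
Step 6: enter (4,7), '.' pass, move up to (3,7)
Step 7: enter (3,7), '.' pass, move up to (2,7)
Step 8: enter (2,7), '.' pass, move up to (1,7)
Step 9: enter (1,7), '.' pass, move up to (0,7)
Step 10: enter (0,7), '.' pass, move up to (-1,7)
Step 11: at (-1,7) — EXIT via top edge, pos 7
Path length (cell visits): 10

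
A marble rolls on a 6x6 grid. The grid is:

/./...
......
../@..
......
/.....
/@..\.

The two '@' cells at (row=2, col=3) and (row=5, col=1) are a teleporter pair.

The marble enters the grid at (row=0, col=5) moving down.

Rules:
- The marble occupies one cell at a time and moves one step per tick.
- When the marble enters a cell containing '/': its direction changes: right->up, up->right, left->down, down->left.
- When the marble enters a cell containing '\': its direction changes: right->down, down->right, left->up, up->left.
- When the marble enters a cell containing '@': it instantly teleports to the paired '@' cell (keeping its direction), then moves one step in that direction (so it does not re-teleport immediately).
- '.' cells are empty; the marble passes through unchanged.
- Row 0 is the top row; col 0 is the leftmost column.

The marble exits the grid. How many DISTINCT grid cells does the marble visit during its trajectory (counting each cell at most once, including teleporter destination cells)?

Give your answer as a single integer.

Answer: 6

Derivation:
Step 1: enter (0,5), '.' pass, move down to (1,5)
Step 2: enter (1,5), '.' pass, move down to (2,5)
Step 3: enter (2,5), '.' pass, move down to (3,5)
Step 4: enter (3,5), '.' pass, move down to (4,5)
Step 5: enter (4,5), '.' pass, move down to (5,5)
Step 6: enter (5,5), '.' pass, move down to (6,5)
Step 7: at (6,5) — EXIT via bottom edge, pos 5
Distinct cells visited: 6 (path length 6)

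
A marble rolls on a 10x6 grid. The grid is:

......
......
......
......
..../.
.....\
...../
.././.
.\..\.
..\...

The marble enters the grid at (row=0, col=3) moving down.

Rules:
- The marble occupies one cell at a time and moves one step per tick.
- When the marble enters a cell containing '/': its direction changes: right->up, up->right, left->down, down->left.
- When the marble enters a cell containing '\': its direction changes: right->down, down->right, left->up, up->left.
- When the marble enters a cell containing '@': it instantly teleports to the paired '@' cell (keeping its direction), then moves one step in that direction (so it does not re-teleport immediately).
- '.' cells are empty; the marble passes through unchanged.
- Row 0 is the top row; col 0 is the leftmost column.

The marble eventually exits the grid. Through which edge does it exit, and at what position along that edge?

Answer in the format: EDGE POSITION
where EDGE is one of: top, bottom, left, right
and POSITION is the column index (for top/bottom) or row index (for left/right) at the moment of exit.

Answer: bottom 3

Derivation:
Step 1: enter (0,3), '.' pass, move down to (1,3)
Step 2: enter (1,3), '.' pass, move down to (2,3)
Step 3: enter (2,3), '.' pass, move down to (3,3)
Step 4: enter (3,3), '.' pass, move down to (4,3)
Step 5: enter (4,3), '.' pass, move down to (5,3)
Step 6: enter (5,3), '.' pass, move down to (6,3)
Step 7: enter (6,3), '.' pass, move down to (7,3)
Step 8: enter (7,3), '.' pass, move down to (8,3)
Step 9: enter (8,3), '.' pass, move down to (9,3)
Step 10: enter (9,3), '.' pass, move down to (10,3)
Step 11: at (10,3) — EXIT via bottom edge, pos 3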